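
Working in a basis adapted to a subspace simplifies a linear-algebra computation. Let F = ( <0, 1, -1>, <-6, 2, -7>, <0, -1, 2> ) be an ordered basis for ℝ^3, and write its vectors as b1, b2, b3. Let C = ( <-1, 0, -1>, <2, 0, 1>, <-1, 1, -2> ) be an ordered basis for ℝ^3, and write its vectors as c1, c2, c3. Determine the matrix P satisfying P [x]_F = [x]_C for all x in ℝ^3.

[[-1, 2, -1], [0, -1, -1], [1, 2, -1]]

Let M have columns bj and N have columns cj. Then for every x, N [x]_C = x = M [x]_F, so P = N^(-1) M.
Since det N = -1, N^(-1) has integer entries; multiplying gives P = [[-1, 2, -1], [0, -1, -1], [1, 2, -1]].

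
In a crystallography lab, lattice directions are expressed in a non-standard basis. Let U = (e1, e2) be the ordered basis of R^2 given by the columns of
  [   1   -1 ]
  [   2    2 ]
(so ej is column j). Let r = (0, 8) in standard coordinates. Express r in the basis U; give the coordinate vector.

(2, 2)

We seek scalars with c_1 e1 + c_2 e2 = r; equivalently solve M c = r where the columns of M are e1, e2.
System: c_1 - c_2 = 0, 2c_1 + 2c_2 = 8; solving gives c_1 = 2, c_2 = 2.
Check: 2e1 + 2e2 = (0, 8).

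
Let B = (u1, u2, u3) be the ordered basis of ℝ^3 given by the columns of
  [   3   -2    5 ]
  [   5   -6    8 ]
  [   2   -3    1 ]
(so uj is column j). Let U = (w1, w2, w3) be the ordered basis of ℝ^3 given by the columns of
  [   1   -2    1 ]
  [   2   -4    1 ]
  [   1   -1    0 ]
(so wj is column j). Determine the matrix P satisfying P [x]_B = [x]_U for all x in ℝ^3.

[[2, -2, -1], [0, 1, -2], [1, 2, 2]]

Let M have columns uj and N have columns wj. Then for every x, N [x]_U = x = M [x]_B, so P = N^(-1) M.
Since det N = 1, N^(-1) has integer entries; multiplying gives P = [[2, -2, -1], [0, 1, -2], [1, 2, 2]].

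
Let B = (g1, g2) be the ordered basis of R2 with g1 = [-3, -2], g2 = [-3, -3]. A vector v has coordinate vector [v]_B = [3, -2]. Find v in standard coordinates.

v = M [v]_B, where M has columns g1, g2.
Carrying out the matrix-vector product, v = [-3, 0].

[-3, 0]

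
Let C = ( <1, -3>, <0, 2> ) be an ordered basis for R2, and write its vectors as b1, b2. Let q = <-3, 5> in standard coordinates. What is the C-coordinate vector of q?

<-3, -2>

[q]_C is the unique c with M c = q, where M has columns b1, b2.
System: c_1 + 0c_2 = -3, -3c_1 + 2c_2 = 5; solving gives c_1 = -3, c_2 = -2.
Check: -3b1 - 2b2 = <-3, 5>.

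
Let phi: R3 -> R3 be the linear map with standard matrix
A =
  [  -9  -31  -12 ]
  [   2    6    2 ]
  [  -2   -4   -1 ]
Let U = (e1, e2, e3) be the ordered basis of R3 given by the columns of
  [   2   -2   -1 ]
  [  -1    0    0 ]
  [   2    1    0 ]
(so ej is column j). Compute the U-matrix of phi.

[[-2, 2, 2], [2, -1, -2], [3, 0, -1]]

Let P have columns e1, ..., e3. Then [phi]_U = P^(-1) A P.
Here det P = 1, so P^(-1) is integer; computing A P first and then P^(-1)(A P) gives [[-2, 2, 2], [2, -1, -2], [3, 0, -1]].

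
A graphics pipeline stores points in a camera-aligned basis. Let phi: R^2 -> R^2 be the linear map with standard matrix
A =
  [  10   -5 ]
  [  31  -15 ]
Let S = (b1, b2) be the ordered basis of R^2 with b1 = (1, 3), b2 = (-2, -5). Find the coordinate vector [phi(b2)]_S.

Compute phi(b2) = A b2 = (5, 13) in standard coordinates.
Then write this in S-coordinates: solve for y in y_1 b1 + y_2 b2 = (5, 13).
This gives y = (1, -2), which is column 2 of [phi]_S.

(1, -2)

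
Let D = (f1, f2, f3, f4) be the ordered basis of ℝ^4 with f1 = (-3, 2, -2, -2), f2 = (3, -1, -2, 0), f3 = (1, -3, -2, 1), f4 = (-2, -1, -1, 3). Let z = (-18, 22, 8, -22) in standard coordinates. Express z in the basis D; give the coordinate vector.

(4, -4, -2, -4)

Write z = c_1 f1 + ... + c_4 f4 and solve for the c_i.
Row-reducing the augmented matrix [M | z] gives c = (4, -4, -2, -4).
Check: 4f1 - 4f2 - 2f3 - 4f4 = (-18, 22, 8, -22).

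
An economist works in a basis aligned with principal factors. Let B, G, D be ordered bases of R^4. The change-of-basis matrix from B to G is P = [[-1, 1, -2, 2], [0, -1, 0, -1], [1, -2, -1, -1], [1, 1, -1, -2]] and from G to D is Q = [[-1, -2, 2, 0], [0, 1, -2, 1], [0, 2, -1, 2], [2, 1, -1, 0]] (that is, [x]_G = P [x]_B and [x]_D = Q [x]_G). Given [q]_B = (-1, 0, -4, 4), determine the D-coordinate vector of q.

(-11, -7, -17, 31)

Apply P to get G-coordinates (17, -4, -1, -5), then Q to get D-coordinates.
The result is [q]_D = (-11, -7, -17, 31).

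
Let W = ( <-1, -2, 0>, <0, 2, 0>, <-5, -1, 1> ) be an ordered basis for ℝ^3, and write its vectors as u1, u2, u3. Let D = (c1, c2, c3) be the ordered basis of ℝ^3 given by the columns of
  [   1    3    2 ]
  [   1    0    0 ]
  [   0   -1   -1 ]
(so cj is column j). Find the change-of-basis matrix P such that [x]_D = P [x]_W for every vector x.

Take x = uj: its W-coordinates are the j-th standard unit vector, so P e_j — column j of P — equals [uj]_D.
u1 = -2c1 + c2 - c3, giving column 1 = <-2, 1, -1>; repeating for each j gives P = [[-2, 2, -1], [1, -2, -2], [-1, 2, 1]].

[[-2, 2, -1], [1, -2, -2], [-1, 2, 1]]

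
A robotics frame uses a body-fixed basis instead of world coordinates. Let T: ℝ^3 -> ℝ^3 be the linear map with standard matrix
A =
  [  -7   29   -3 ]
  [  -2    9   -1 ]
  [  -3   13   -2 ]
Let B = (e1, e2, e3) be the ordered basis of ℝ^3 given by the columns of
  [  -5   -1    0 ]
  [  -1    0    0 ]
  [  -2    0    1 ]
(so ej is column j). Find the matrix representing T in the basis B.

[[-3, -2, 1], [3, 3, -2], [0, -1, 0]]

With P the matrix whose columns are e1, ..., e3, [T]_B = P^(-1) A P.
Column by column: T(e1) = A e1 = <12, 3, 6>; its B-coordinates <-3, 3, 0> give column 1.
Continuing for each basis vector yields [T]_B = [[-3, -2, 1], [3, 3, -2], [0, -1, 0]].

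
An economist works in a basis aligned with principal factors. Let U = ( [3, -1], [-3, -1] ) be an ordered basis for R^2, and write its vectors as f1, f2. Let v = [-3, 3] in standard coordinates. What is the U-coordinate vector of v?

We seek scalars with c_1 f1 + c_2 f2 = v; equivalently solve M c = v where the columns of M are f1, f2.
System: 3c_1 - 3c_2 = -3, -c_1 - c_2 = 3; solving gives c_1 = -2, c_2 = -1.
Check: -2f1 - f2 = [-3, 3].

[-2, -1]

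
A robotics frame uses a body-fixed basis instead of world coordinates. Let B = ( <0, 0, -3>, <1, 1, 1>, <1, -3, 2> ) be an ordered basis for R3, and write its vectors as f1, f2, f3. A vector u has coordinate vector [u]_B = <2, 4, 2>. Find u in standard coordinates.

<6, -2, 2>

u = M [u]_B, where M has columns f1, ..., f3.
Carrying out the matrix-vector product, u = <6, -2, 2>.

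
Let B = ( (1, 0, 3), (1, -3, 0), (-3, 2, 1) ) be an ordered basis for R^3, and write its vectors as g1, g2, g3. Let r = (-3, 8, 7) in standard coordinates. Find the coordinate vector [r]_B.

(2, -2, 1)

[r]_B is the unique c with M c = r, where M has columns g1, ..., g3.
Solving this 3x3 system gives c = (2, -2, 1).
Check: 2g1 - 2g2 + g3 = (-3, 8, 7).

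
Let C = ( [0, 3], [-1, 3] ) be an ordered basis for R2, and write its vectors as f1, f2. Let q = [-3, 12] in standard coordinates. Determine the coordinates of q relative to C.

[1, 3]

We seek scalars with c_1 f1 + c_2 f2 = q; equivalently solve M c = q where the columns of M are f1, f2.
System: 0c_1 - c_2 = -3, 3c_1 + 3c_2 = 12; solving gives c_1 = 1, c_2 = 3.
Check: f1 + 3f2 = [-3, 12].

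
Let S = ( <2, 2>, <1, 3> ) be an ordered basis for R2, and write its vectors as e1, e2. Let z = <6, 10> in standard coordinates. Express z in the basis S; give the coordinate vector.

We seek scalars with c_1 e1 + c_2 e2 = z; equivalently solve M c = z where the columns of M are e1, e2.
System: 2c_1 + c_2 = 6, 2c_1 + 3c_2 = 10; solving gives c_1 = 2, c_2 = 2.
Check: 2e1 + 2e2 = <6, 10>.

<2, 2>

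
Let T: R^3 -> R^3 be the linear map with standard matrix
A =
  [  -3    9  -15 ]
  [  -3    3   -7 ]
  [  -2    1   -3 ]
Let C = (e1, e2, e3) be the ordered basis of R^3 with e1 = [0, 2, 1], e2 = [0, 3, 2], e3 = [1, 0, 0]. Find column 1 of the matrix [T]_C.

Column 1 of [T]_C is the C-coordinate vector of T(e1).
In standard coordinates T(e1) = A e1 = [3, -1, -1].
Converting to C: [3, -1, -1] = e1 - e2 + 3e3, so the coordinate vector is [1, -1, 3].

[1, -1, 3]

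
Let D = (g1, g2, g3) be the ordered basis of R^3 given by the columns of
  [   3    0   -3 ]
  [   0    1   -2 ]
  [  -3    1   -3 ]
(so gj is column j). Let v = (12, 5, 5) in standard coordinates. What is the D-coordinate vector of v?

(1, -1, -3)

We seek scalars with c_1 g1 + ... + c_3 g3 = v; equivalently solve M c = v where the columns of M are g1, ..., g3.
Row-reducing the augmented matrix [M | v] gives c = (1, -1, -3).
Check: g1 - g2 - 3g3 = (12, 5, 5).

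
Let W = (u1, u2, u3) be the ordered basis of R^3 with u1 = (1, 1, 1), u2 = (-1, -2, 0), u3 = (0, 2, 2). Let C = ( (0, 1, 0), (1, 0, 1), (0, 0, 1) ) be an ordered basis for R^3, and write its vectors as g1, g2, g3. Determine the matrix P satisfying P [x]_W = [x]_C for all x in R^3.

[[1, -2, 2], [1, -1, 0], [0, 1, 2]]

Column j of P is [uj]_C, since P maps W-coordinates to C-coordinates.
Expressing u1 in C: u1 = g1 + g2 + 0·g3, so column 1 of P is (1, 1, 0).
Doing the same for each uj gives P = [[1, -2, 2], [1, -1, 0], [0, 1, 2]].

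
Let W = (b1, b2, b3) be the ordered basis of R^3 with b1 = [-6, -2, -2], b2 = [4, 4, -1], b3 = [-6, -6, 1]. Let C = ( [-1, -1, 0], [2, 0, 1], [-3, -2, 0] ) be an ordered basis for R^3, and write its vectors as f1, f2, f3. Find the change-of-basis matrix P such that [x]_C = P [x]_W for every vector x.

Take x = bj: its W-coordinates are the j-th standard unit vector, so P e_j — column j of P — equals [bj]_C.
b1 = 2f1 - 2f2 + 0·f3, giving column 1 = [2, -2, 0]; repeating for each j gives P = [[2, 0, 2], [-2, -1, 1], [0, -2, 2]].

[[2, 0, 2], [-2, -1, 1], [0, -2, 2]]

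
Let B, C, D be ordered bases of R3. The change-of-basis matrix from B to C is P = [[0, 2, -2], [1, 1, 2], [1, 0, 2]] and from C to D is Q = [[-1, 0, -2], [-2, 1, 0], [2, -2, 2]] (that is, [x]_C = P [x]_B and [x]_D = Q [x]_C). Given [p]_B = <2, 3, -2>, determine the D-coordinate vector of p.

Composing the changes, [p]_D = Q P [p]_B.
Q P = [[-2, -2, -2], [1, -3, 6], [0, 2, -4]]; applying this to <2, 3, -2> gives <-6, -19, 14>.

<-6, -19, 14>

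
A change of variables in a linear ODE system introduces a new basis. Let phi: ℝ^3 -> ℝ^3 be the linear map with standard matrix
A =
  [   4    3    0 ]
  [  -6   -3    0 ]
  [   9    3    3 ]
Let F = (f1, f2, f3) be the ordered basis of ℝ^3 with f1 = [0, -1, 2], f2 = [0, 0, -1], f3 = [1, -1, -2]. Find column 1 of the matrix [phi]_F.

Column 1 of [phi]_F is the F-coordinate vector of phi(f1).
In standard coordinates phi(f1) = A f1 = [-3, 3, 3].
Converting to F: [-3, 3, 3] = 0·f1 + 3f2 - 3f3, so the coordinate vector is [0, 3, -3].

[0, 3, -3]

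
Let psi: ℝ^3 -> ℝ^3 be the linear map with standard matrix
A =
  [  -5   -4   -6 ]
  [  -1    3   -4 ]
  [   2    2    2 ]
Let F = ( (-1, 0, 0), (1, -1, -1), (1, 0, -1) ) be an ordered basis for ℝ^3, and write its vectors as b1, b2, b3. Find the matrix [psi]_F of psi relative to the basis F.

Let P have columns b1, ..., b3. Then [psi]_F = P^(-1) A P.
Here det P = -1, so P^(-1) is integer; computing A P first and then P^(-1)(A P) gives [[-3, -3, -1], [-1, 0, -3], [3, 2, 3]].

[[-3, -3, -1], [-1, 0, -3], [3, 2, 3]]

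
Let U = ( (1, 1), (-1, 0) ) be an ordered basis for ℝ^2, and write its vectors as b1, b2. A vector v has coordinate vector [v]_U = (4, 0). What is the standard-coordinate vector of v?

(4, 4)

v = M [v]_U, where M has columns b1, b2.
Carrying out the matrix-vector product, v = (4, 4).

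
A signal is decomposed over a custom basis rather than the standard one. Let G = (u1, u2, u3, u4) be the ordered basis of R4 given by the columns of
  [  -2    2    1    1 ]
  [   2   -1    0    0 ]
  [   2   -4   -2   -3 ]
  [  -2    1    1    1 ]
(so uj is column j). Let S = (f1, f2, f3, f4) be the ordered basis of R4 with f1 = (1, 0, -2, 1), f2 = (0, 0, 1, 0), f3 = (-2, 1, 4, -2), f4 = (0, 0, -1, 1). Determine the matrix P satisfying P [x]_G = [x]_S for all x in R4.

Let M have columns uj and N have columns fj. Then for every x, N [x]_S = x = M [x]_G, so P = N^(-1) M.
Since det N = -1, N^(-1) has integer entries; multiplying gives P = [[2, 0, 1, 1], [-2, -1, 0, -1], [2, -1, 0, 0], [0, -1, 0, 0]].

[[2, 0, 1, 1], [-2, -1, 0, -1], [2, -1, 0, 0], [0, -1, 0, 0]]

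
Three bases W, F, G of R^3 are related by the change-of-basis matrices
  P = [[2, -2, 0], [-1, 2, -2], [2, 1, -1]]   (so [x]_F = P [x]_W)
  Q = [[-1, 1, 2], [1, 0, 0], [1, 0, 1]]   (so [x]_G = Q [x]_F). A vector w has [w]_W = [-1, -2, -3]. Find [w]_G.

[-1, 2, 1]

First [w]_F = P [w]_W = [2, 3, -1].
Then [w]_G = Q [w]_F = [-1, 2, 1].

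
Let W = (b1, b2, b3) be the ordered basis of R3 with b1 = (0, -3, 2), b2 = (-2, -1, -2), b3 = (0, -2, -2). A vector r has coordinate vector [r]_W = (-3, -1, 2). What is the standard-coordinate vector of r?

r = M [r]_W, where M has columns b1, ..., b3.
Carrying out the matrix-vector product, r = (2, 6, -8).

(2, 6, -8)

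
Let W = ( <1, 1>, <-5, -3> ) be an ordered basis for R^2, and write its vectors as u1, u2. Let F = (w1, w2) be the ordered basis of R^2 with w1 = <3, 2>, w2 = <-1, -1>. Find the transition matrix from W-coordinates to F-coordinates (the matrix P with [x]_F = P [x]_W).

[[0, -2], [-1, -1]]

Take x = uj: its W-coordinates are the j-th standard unit vector, so P e_j — column j of P — equals [uj]_F.
u1 = 0·w1 - w2, giving column 1 = <0, -1>; repeating for each j gives P = [[0, -2], [-1, -1]].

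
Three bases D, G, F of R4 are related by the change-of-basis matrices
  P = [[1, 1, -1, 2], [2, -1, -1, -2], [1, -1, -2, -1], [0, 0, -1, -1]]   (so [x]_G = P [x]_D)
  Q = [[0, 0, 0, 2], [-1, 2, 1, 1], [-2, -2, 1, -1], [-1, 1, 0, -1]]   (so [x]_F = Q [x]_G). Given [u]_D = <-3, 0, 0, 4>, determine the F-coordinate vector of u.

Composing the changes, [u]_F = Q P [u]_D.
Q P = [[0, 0, -2, -2], [4, -4, -4, -8], [-5, -1, 3, 0], [1, -2, 1, -3]]; applying this to <-3, 0, 0, 4> gives <-8, -44, 15, -15>.

<-8, -44, 15, -15>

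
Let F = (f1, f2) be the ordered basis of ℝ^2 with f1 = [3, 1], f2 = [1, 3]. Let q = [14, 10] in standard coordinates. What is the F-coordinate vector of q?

We seek scalars with c_1 f1 + c_2 f2 = q; equivalently solve M c = q where the columns of M are f1, f2.
System: 3c_1 + c_2 = 14, c_1 + 3c_2 = 10; solving gives c_1 = 4, c_2 = 2.
Check: 4f1 + 2f2 = [14, 10].

[4, 2]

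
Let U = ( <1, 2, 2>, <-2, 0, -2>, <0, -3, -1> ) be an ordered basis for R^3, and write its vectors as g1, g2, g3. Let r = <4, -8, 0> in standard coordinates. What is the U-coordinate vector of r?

Write r = c_1 g1 + ... + c_3 g3 and solve for the c_i.
Solving this 3x3 system gives c = (-4, -4, 0).
Check: -4g1 - 4g2 + 0·g3 = <4, -8, 0>.

<-4, -4, 0>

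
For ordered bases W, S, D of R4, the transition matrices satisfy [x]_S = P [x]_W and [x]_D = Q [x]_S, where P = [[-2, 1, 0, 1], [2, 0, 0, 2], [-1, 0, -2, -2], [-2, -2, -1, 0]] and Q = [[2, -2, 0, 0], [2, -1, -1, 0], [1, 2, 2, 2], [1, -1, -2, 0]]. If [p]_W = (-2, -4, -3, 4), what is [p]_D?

(0, 4, 42, 0)

Composing the changes, [p]_D = Q P [p]_W.
Q P = [[-8, 2, 0, -2], [-5, 2, 2, 2], [-4, -3, -6, 1], [-2, 1, 4, 3]]; applying this to (-2, -4, -3, 4) gives (0, 4, 42, 0).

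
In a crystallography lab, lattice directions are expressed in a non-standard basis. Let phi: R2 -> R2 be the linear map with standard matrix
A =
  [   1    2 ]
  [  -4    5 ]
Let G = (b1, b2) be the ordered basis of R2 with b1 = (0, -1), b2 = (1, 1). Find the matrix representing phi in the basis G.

With P the matrix whose columns are b1, b2, [phi]_G = P^(-1) A P.
Column by column: phi(b1) = A b1 = (-2, -5); its G-coordinates (3, -2) give column 1.
Continuing for each basis vector yields [phi]_G = [[3, 2], [-2, 3]].

[[3, 2], [-2, 3]]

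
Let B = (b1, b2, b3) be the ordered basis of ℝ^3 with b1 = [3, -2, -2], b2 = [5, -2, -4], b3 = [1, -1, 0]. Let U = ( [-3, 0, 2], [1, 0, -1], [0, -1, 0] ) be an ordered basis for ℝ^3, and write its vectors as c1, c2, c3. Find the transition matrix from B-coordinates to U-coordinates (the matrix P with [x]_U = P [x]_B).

[[-1, -1, -1], [0, 2, -2], [2, 2, 1]]

Let M have columns bj and N have columns cj. Then for every x, N [x]_U = x = M [x]_B, so P = N^(-1) M.
Since det N = 1, N^(-1) has integer entries; multiplying gives P = [[-1, -1, -1], [0, 2, -2], [2, 2, 1]].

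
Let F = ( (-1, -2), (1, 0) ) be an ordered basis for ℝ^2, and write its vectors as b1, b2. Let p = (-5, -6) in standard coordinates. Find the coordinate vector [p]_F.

(3, -2)

We seek scalars with c_1 b1 + c_2 b2 = p; equivalently solve M c = p where the columns of M are b1, b2.
System: -c_1 + c_2 = -5, -2c_1 + 0c_2 = -6; solving gives c_1 = 3, c_2 = -2.
Check: 3b1 - 2b2 = (-5, -6).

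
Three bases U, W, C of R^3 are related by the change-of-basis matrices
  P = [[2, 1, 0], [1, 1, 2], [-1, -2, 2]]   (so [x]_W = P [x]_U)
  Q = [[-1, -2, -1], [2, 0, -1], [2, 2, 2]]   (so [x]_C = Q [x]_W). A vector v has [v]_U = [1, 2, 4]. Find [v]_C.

Composing the changes, [v]_C = Q P [v]_U.
Q P = [[-3, -1, -6], [5, 4, -2], [4, 0, 8]]; applying this to [1, 2, 4] gives [-29, 5, 36].

[-29, 5, 36]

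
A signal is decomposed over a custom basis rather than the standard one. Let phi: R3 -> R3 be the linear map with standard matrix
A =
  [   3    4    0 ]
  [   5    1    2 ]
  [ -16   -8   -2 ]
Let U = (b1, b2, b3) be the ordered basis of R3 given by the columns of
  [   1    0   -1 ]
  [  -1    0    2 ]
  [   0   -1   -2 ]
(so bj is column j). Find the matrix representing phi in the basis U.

[[2, -2, 3], [2, 2, 0], [3, -2, -2]]

The j-th column of [phi]_U is [phi(bj)]_U.
phi(b1) = A b1 = <-1, 4, -8> = 2b1 + 2b2 + 3b3, so column 1 is <2, 2, 3>.
Repeating for b2, b3 and assembling the columns gives [[2, -2, 3], [2, 2, 0], [3, -2, -2]].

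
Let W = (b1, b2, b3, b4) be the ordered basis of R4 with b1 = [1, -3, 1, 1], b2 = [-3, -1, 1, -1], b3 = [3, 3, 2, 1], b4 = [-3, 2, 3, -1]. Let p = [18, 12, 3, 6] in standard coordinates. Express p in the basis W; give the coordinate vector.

[p]_W is the unique c with M c = p, where M has columns b1, ..., b4.
Solving this 4x4 system gives c = (0, -3, 3, 0).
Check: 0·b1 - 3b2 + 3b3 + 0·b4 = [18, 12, 3, 6].

[0, -3, 3, 0]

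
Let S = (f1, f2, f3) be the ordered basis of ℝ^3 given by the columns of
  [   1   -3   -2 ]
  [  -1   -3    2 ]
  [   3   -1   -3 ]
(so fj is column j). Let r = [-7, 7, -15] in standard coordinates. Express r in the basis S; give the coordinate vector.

Write r = c_1 f1 + ... + c_3 f3 and solve for the c_i.
Solving this 3x3 system gives c = (-3, 0, 2).
Check: -3f1 + 0·f2 + 2f3 = [-7, 7, -15].

[-3, 0, 2]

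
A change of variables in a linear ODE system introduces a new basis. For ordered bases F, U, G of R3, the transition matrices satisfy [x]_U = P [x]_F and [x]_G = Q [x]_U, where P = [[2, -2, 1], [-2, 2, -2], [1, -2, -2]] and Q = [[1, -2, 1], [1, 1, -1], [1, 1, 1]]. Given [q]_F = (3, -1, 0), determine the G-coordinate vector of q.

(29, -5, 5)

Composing the changes, [q]_G = Q P [q]_F.
Q P = [[7, -8, 3], [-1, 2, 1], [1, -2, -3]]; applying this to (3, -1, 0) gives (29, -5, 5).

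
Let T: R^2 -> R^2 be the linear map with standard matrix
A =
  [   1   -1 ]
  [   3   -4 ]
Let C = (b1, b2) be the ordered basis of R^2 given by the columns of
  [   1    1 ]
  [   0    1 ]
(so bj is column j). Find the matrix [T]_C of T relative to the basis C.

Let P have columns b1, b2. Then [T]_C = P^(-1) A P.
Here det P = 1, so P^(-1) is integer; computing A P first and then P^(-1)(A P) gives [[-2, 1], [3, -1]].

[[-2, 1], [3, -1]]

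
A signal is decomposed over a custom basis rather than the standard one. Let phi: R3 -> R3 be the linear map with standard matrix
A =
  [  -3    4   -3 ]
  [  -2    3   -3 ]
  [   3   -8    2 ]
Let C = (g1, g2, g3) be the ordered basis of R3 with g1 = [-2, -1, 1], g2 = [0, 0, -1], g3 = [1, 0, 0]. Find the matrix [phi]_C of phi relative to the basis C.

[[2, -3, 2], [-2, -1, -1], [3, -3, 1]]

The j-th column of [phi]_C is [phi(gj)]_C.
phi(g1) = A g1 = [-1, -2, 4] = 2g1 - 2g2 + 3g3, so column 1 is [2, -2, 3].
Repeating for g2, g3 and assembling the columns gives [[2, -3, 2], [-2, -1, -1], [3, -3, 1]].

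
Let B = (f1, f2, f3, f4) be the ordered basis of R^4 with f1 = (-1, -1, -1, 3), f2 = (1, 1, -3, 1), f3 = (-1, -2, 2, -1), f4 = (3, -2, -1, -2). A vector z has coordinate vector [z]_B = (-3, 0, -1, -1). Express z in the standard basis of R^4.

(1, 7, 2, -6)

z = M [z]_B, where M has columns f1, ..., f4.
Carrying out the matrix-vector product, z = (1, 7, 2, -6).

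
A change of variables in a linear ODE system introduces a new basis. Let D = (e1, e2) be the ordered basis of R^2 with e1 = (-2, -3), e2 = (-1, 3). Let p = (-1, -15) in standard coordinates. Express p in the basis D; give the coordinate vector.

(2, -3)

[p]_D is the unique c with M c = p, where M has columns e1, e2.
System: -2c_1 - c_2 = -1, -3c_1 + 3c_2 = -15; solving gives c_1 = 2, c_2 = -3.
Check: 2e1 - 3e2 = (-1, -15).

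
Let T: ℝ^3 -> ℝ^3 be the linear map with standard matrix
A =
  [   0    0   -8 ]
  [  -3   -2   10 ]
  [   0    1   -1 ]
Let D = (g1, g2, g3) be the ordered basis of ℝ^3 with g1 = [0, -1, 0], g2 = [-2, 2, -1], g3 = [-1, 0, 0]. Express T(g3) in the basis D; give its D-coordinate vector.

[-3, 0, 0]

Compute T(g3) = A g3 = [0, 3, 0] in standard coordinates.
Then write this in D-coordinates: solve for y in y_1 g1 + ... + y_3 g3 = [0, 3, 0].
This gives y = [-3, 0, 0], which is column 3 of [T]_D.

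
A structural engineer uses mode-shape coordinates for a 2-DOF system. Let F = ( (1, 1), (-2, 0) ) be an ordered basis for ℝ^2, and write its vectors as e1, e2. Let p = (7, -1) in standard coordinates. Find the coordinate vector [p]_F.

(-1, -4)

Write p = c_1 e1 + c_2 e2 and solve for the c_i.
System: c_1 - 2c_2 = 7, c_1 + 0c_2 = -1; solving gives c_1 = -1, c_2 = -4.
Check: -e1 - 4e2 = (7, -1).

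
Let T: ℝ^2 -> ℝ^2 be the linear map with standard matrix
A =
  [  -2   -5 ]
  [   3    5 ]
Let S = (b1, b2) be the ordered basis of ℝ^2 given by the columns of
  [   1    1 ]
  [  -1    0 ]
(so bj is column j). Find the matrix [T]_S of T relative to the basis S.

The j-th column of [T]_S is [T(bj)]_S.
T(b1) = A b1 = [3, -2] = 2b1 + b2, so column 1 is [2, 1].
Repeating for b2 and assembling the columns gives [[2, -3], [1, 1]].

[[2, -3], [1, 1]]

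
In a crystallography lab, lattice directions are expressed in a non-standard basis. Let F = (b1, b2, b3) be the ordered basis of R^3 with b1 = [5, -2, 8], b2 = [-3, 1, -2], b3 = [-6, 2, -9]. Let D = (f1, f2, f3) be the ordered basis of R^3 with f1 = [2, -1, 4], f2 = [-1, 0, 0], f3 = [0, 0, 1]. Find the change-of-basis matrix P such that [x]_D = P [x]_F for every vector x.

[[2, -1, -2], [-1, 1, 2], [0, 2, -1]]

Take x = bj: its F-coordinates are the j-th standard unit vector, so P e_j — column j of P — equals [bj]_D.
b1 = 2f1 - f2 + 0·f3, giving column 1 = [2, -1, 0]; repeating for each j gives P = [[2, -1, -2], [-1, 1, 2], [0, 2, -1]].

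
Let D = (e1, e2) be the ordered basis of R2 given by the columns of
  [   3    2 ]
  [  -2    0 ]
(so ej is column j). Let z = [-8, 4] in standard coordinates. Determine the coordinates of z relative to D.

[z]_D is the unique c with M c = z, where M has columns e1, e2.
System: 3c_1 + 2c_2 = -8, -2c_1 + 0c_2 = 4; solving gives c_1 = -2, c_2 = -1.
Check: -2e1 - e2 = [-8, 4].

[-2, -1]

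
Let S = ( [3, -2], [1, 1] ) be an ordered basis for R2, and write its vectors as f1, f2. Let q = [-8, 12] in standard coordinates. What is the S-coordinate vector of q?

[-4, 4]

We seek scalars with c_1 f1 + c_2 f2 = q; equivalently solve M c = q where the columns of M are f1, f2.
System: 3c_1 + c_2 = -8, -2c_1 + c_2 = 12; solving gives c_1 = -4, c_2 = 4.
Check: -4f1 + 4f2 = [-8, 12].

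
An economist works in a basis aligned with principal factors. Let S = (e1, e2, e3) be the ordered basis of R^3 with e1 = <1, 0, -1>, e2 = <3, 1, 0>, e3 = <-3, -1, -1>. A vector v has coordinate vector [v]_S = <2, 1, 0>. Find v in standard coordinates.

By definition v = 2e1 + e2 + 0·e3.
Summing componentwise gives <5, 1, -2>.

<5, 1, -2>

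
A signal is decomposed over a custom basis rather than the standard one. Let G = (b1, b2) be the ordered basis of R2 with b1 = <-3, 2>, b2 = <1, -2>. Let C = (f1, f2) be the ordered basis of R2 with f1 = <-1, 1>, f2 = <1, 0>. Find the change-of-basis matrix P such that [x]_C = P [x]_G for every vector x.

[[2, -2], [-1, -1]]

Column j of P is [bj]_C, since P maps G-coordinates to C-coordinates.
Expressing b1 in C: b1 = 2f1 - f2, so column 1 of P is <2, -1>.
Doing the same for each bj gives P = [[2, -2], [-1, -1]].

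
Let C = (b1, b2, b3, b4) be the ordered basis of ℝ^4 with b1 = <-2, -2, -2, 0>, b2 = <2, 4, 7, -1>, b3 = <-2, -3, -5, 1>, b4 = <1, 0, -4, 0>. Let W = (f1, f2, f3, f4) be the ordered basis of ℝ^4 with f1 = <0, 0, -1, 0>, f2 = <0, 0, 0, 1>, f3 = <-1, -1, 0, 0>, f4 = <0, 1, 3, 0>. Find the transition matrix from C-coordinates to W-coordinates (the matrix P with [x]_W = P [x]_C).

Column j of P is [bj]_W, since P maps C-coordinates to W-coordinates.
Expressing b1 in W: b1 = 2f1 + 0·f2 + 2f3 + 0·f4, so column 1 of P is <2, 0, 2, 0>.
Doing the same for each bj gives P = [[2, -1, 2, 1], [0, -1, 1, 0], [2, -2, 2, -1], [0, 2, -1, -1]].

[[2, -1, 2, 1], [0, -1, 1, 0], [2, -2, 2, -1], [0, 2, -1, -1]]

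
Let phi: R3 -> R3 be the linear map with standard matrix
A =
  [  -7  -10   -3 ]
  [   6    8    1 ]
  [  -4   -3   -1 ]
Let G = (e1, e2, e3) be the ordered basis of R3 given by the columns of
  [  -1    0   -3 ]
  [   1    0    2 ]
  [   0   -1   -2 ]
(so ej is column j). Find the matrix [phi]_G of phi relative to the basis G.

[[0, 3, 2], [-3, 3, -2], [1, -2, -3]]

Let P have columns e1, ..., e3. Then [phi]_G = P^(-1) A P.
Here det P = 1, so P^(-1) is integer; computing A P first and then P^(-1)(A P) gives [[0, 3, 2], [-3, 3, -2], [1, -2, -3]].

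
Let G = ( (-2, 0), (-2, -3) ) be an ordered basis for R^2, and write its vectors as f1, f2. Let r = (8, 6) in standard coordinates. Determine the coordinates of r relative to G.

[r]_G is the unique c with M c = r, where M has columns f1, f2.
System: -2c_1 - 2c_2 = 8, 0c_1 - 3c_2 = 6; solving gives c_1 = -2, c_2 = -2.
Check: -2f1 - 2f2 = (8, 6).

(-2, -2)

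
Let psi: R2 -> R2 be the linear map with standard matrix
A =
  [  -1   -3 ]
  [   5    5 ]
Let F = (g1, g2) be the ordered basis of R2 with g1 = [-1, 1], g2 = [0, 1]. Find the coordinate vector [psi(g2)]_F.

Compute psi(g2) = A g2 = [-3, 5] in standard coordinates.
Then write this in F-coordinates: solve for y in y_1 g1 + y_2 g2 = [-3, 5].
This gives y = [3, 2], which is column 2 of [psi]_F.

[3, 2]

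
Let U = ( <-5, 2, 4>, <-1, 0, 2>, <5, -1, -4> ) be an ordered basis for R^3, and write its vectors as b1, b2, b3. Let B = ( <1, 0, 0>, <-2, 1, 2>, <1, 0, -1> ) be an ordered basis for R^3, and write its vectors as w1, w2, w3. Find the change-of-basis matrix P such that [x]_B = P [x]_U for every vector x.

[[-1, 1, 1], [2, 0, -1], [0, -2, 2]]

Let M have columns bj and N have columns wj. Then for every x, N [x]_B = x = M [x]_U, so P = N^(-1) M.
Since det N = -1, N^(-1) has integer entries; multiplying gives P = [[-1, 1, 1], [2, 0, -1], [0, -2, 2]].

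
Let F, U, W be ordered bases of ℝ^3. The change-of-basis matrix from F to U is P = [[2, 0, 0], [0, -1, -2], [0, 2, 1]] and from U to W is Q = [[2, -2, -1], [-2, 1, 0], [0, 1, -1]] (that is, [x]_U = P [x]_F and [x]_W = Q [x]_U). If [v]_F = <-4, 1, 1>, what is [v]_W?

Apply P to get U-coordinates <-8, -3, 3>, then Q to get W-coordinates.
The result is [v]_W = <-13, 13, -6>.

<-13, 13, -6>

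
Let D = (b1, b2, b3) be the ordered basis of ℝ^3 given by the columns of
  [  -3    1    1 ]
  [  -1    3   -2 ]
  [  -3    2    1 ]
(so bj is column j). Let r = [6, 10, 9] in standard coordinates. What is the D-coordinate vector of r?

Write r = c_1 b1 + ... + c_3 b3 and solve for the c_i.
Solving this 3x3 system gives c = (-1, 3, 0).
Check: -b1 + 3b2 + 0·b3 = [6, 10, 9].

[-1, 3, 0]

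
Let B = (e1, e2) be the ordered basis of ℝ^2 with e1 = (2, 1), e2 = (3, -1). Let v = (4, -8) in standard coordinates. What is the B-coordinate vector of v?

[v]_B is the unique c with M c = v, where M has columns e1, e2.
System: 2c_1 + 3c_2 = 4, c_1 - c_2 = -8; solving gives c_1 = -4, c_2 = 4.
Check: -4e1 + 4e2 = (4, -8).

(-4, 4)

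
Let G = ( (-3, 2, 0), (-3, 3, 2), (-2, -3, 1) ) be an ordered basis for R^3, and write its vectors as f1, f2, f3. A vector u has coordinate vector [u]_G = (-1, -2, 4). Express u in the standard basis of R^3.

The coordinates say u = -f1 - 2f2 + 4f3; adding the scaled basis vectors gives (1, -20, 0).

(1, -20, 0)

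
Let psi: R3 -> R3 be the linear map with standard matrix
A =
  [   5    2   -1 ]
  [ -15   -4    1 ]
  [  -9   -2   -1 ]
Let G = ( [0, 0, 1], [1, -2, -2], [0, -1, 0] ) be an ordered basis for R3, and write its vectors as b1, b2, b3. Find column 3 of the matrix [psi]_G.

[-2, -2, 0]

Column 3 of [psi]_G is the G-coordinate vector of psi(b3).
In standard coordinates psi(b3) = A b3 = [-2, 4, 2].
Converting to G: [-2, 4, 2] = -2b1 - 2b2 + 0·b3, so the coordinate vector is [-2, -2, 0].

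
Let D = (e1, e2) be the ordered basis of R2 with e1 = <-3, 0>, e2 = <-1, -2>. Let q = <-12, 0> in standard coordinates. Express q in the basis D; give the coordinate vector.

<4, 0>

[q]_D is the unique c with M c = q, where M has columns e1, e2.
System: -3c_1 - c_2 = -12, 0c_1 - 2c_2 = 0; solving gives c_1 = 4, c_2 = 0.
Check: 4e1 + 0·e2 = <-12, 0>.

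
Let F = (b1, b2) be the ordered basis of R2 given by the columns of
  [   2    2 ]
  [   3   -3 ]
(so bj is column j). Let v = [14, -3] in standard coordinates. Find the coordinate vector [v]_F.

We seek scalars with c_1 b1 + c_2 b2 = v; equivalently solve M c = v where the columns of M are b1, b2.
System: 2c_1 + 2c_2 = 14, 3c_1 - 3c_2 = -3; solving gives c_1 = 3, c_2 = 4.
Check: 3b1 + 4b2 = [14, -3].

[3, 4]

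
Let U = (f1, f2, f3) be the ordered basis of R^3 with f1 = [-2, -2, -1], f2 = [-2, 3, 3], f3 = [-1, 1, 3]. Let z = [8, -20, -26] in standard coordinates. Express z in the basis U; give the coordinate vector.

[2, -4, -4]

[z]_U is the unique c with M c = z, where M has columns f1, ..., f3.
Gaussian elimination on [M | z] yields c = (2, -4, -4).
Check: 2f1 - 4f2 - 4f3 = [8, -20, -26].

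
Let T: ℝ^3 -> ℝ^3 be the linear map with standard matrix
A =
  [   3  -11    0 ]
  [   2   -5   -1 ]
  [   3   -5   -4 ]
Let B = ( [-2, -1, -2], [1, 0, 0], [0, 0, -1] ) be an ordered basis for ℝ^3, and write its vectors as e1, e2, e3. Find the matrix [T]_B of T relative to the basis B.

[[-3, -2, -1], [-1, -1, -2], [-1, 1, -2]]

With P the matrix whose columns are e1, ..., e3, [T]_B = P^(-1) A P.
Column by column: T(e1) = A e1 = [5, 3, 7]; its B-coordinates [-3, -1, -1] give column 1.
Continuing for each basis vector yields [T]_B = [[-3, -2, -1], [-1, -1, -2], [-1, 1, -2]].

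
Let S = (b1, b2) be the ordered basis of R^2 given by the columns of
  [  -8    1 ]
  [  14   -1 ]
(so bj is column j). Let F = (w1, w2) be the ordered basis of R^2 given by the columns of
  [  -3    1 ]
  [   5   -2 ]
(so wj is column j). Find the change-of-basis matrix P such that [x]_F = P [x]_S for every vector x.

[[2, -1], [-2, -2]]

Let M have columns bj and N have columns wj. Then for every x, N [x]_F = x = M [x]_S, so P = N^(-1) M.
Since det N = 1, N^(-1) has integer entries; multiplying gives P = [[2, -1], [-2, -2]].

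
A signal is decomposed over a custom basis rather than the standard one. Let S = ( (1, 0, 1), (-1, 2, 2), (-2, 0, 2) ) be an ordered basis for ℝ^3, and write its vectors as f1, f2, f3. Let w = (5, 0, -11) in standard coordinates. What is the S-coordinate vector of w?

(-3, 0, -4)

We seek scalars with c_1 f1 + ... + c_3 f3 = w; equivalently solve M c = w where the columns of M are f1, ..., f3.
Solving this 3x3 system gives c = (-3, 0, -4).
Check: -3f1 + 0·f2 - 4f3 = (5, 0, -11).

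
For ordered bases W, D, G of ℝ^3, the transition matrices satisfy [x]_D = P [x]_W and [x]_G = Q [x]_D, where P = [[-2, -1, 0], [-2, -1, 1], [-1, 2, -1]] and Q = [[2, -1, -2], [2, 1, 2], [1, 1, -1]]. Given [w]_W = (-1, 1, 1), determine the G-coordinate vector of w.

Apply P to get D-coordinates (1, 2, 2), then Q to get G-coordinates.
The result is [w]_G = (-4, 8, 1).

(-4, 8, 1)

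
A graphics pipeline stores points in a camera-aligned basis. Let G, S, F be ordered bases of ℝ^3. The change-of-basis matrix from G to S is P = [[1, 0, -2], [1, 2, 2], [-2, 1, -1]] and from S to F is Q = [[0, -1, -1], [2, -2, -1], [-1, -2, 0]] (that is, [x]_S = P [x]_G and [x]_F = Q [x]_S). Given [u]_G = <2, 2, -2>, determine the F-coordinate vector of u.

Composing the changes, [u]_F = Q P [u]_G.
Q P = [[1, -3, -1], [2, -5, -7], [-3, -4, -2]]; applying this to <2, 2, -2> gives <-2, 8, -10>.

<-2, 8, -10>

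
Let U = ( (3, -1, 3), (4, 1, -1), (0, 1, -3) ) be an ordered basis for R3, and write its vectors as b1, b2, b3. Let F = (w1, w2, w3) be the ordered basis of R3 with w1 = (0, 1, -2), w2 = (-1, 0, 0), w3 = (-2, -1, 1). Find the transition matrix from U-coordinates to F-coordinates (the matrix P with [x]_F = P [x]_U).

Column j of P is [bj]_F, since P maps U-coordinates to F-coordinates.
Expressing b1 in F: b1 = -2w1 - w2 - w3, so column 1 of P is (-2, -1, -1).
Doing the same for each bj gives P = [[-2, 0, 2], [-1, -2, -2], [-1, -1, 1]].

[[-2, 0, 2], [-1, -2, -2], [-1, -1, 1]]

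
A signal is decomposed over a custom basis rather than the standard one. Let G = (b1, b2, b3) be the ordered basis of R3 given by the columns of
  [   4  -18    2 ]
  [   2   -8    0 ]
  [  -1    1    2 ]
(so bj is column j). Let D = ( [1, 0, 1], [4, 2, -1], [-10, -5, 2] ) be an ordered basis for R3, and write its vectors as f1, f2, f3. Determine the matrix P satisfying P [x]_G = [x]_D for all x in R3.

[[0, -2, 2], [1, 1, 0], [0, 2, 0]]

Let M have columns bj and N have columns fj. Then for every x, N [x]_D = x = M [x]_G, so P = N^(-1) M.
Since det N = -1, N^(-1) has integer entries; multiplying gives P = [[0, -2, 2], [1, 1, 0], [0, 2, 0]].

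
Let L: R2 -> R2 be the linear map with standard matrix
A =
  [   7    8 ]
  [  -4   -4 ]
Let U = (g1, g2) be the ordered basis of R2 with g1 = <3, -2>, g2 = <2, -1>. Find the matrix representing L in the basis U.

[[3, 2], [-2, 0]]

Let P have columns g1, g2. Then [L]_U = P^(-1) A P.
Here det P = 1, so P^(-1) is integer; computing A P first and then P^(-1)(A P) gives [[3, 2], [-2, 0]].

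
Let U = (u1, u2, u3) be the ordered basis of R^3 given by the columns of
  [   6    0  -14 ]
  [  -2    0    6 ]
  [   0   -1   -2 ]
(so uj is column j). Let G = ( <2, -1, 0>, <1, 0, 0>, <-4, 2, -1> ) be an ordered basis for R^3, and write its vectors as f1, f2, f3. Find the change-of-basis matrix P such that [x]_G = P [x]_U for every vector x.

Take x = uj: its U-coordinates are the j-th standard unit vector, so P e_j — column j of P — equals [uj]_G.
u1 = 2f1 + 2f2 + 0·f3, giving column 1 = <2, 2, 0>; repeating for each j gives P = [[2, 2, -2], [2, 0, -2], [0, 1, 2]].

[[2, 2, -2], [2, 0, -2], [0, 1, 2]]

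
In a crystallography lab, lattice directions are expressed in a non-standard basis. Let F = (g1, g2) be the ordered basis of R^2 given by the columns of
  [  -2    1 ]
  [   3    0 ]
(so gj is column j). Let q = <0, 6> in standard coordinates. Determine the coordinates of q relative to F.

<2, 4>

[q]_F is the unique c with M c = q, where M has columns g1, g2.
System: -2c_1 + c_2 = 0, 3c_1 + 0c_2 = 6; solving gives c_1 = 2, c_2 = 4.
Check: 2g1 + 4g2 = <0, 6>.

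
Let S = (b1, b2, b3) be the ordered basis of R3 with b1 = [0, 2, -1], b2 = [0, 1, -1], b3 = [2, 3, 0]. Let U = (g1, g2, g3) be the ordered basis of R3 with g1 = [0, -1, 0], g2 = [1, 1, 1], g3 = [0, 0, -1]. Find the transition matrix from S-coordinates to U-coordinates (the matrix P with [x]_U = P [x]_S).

Take x = bj: its S-coordinates are the j-th standard unit vector, so P e_j — column j of P — equals [bj]_U.
b1 = -2g1 + 0·g2 + g3, giving column 1 = [-2, 0, 1]; repeating for each j gives P = [[-2, -1, -1], [0, 0, 2], [1, 1, 2]].

[[-2, -1, -1], [0, 0, 2], [1, 1, 2]]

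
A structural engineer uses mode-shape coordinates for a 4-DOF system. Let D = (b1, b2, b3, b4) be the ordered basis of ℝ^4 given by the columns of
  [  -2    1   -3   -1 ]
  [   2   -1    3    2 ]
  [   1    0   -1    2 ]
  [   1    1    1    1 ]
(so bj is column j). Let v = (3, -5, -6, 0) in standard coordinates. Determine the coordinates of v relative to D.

Write v = c_1 b1 + ... + c_4 b4 and solve for the c_i.
Solving this 4x4 system gives c = (-1, 2, 1, -2).
Check: -b1 + 2b2 + b3 - 2b4 = (3, -5, -6, 0).

(-1, 2, 1, -2)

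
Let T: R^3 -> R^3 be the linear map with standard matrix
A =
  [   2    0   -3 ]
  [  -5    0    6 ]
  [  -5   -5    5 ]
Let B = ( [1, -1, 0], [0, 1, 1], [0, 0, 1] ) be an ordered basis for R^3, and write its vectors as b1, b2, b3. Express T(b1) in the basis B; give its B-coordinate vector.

[2, -3, 3]

Compute T(b1) = A b1 = [2, -5, 0] in standard coordinates.
Then write this in B-coordinates: solve for y in y_1 b1 + ... + y_3 b3 = [2, -5, 0].
This gives y = [2, -3, 3], which is column 1 of [T]_B.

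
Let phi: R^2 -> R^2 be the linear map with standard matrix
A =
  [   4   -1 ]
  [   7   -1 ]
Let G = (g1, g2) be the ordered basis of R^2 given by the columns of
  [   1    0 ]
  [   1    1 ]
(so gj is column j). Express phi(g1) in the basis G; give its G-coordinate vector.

<3, 3>

Compute phi(g1) = A g1 = <3, 6> in standard coordinates.
Then write this in G-coordinates: solve for y in y_1 g1 + y_2 g2 = <3, 6>.
This gives y = <3, 3>, which is column 1 of [phi]_G.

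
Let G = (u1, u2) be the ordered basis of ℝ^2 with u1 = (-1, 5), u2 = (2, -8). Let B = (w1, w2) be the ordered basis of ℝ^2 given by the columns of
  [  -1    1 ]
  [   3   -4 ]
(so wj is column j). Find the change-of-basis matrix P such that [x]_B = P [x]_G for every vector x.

Let M have columns uj and N have columns wj. Then for every x, N [x]_B = x = M [x]_G, so P = N^(-1) M.
Since det N = 1, N^(-1) has integer entries; multiplying gives P = [[-1, 0], [-2, 2]].

[[-1, 0], [-2, 2]]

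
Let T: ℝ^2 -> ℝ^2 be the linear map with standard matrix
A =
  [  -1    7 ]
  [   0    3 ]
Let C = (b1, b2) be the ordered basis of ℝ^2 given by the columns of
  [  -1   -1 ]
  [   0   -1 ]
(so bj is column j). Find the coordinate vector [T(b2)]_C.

(3, 3)

Column 2 of [T]_C is the C-coordinate vector of T(b2).
In standard coordinates T(b2) = A b2 = (-6, -3).
Converting to C: (-6, -3) = 3b1 + 3b2, so the coordinate vector is (3, 3).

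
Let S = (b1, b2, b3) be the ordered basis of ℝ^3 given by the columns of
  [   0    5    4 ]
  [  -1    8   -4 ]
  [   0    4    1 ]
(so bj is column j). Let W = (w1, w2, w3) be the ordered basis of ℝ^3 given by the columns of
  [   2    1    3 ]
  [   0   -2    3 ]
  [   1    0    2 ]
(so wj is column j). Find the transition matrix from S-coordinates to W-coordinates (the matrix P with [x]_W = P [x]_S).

[[2, 0, 1], [-1, -1, 2], [-1, 2, 0]]

Column j of P is [bj]_W, since P maps S-coordinates to W-coordinates.
Expressing b1 in W: b1 = 2w1 - w2 - w3, so column 1 of P is <2, -1, -1>.
Doing the same for each bj gives P = [[2, 0, 1], [-1, -1, 2], [-1, 2, 0]].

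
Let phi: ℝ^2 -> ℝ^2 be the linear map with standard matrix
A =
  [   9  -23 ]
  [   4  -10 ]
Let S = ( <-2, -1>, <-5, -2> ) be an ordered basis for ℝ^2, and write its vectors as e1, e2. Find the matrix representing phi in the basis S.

[[0, 2], [-1, -1]]

Let P have columns e1, e2. Then [phi]_S = P^(-1) A P.
Here det P = -1, so P^(-1) is integer; computing A P first and then P^(-1)(A P) gives [[0, 2], [-1, -1]].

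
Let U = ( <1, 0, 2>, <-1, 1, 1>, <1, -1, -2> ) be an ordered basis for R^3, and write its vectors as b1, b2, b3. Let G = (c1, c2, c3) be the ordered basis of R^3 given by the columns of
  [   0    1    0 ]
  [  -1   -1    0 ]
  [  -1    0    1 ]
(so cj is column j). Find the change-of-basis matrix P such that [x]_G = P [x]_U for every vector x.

Column j of P is [bj]_G, since P maps U-coordinates to G-coordinates.
Expressing b1 in G: b1 = -c1 + c2 + c3, so column 1 of P is <-1, 1, 1>.
Doing the same for each bj gives P = [[-1, 0, 0], [1, -1, 1], [1, 1, -2]].

[[-1, 0, 0], [1, -1, 1], [1, 1, -2]]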